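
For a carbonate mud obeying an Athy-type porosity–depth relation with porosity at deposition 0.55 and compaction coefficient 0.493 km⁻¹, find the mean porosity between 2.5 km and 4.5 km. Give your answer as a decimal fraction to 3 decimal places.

⟨φ⟩ = (1/(Z₂−Z₁)) ∫ φ₀ e^(−βZ) dZ = φ₀·(e^(−β·Z₁) − e^(−β·Z₂)) / (β·(Z₂−Z₁))
e^(−0.493×2.5) = 0.2916; e^(−0.493×4.5) = 0.1088
⟨φ⟩ = 0.55 × (0.2916 − 0.1088) / (0.493 × 2) = 0.55 × 0.1854 = 0.1020

0.102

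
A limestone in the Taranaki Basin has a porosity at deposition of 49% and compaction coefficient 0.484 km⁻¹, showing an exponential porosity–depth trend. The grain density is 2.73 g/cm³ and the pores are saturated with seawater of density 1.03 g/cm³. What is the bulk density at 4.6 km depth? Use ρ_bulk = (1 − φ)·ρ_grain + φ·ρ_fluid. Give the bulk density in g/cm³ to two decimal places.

2.64 g/cm³

Porosity at depth: n = 0.49·exp(−0.484×4.6) = 0.49×0.1079 = 0.0529
Bulk density: ρ_b = (1−n)ρ_g + n·ρ_f = 0.9471×2.73 + 0.0529×1.03
       = 2.586 + 0.054 = 2.640 g/cm³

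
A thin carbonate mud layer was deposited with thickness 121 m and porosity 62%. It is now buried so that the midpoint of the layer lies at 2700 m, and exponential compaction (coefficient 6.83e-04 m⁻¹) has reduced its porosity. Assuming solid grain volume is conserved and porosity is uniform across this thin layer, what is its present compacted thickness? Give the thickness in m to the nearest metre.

Working in km (1 km = 1000 m; k in km⁻¹ = k in m⁻¹ × 1000):
Porosity at 2.7 km: phi = 0.62·exp(−0.683×2.7) = 0.0981
Solid-volume conservation: h(1−phi) = h₀(1−phi₀) ⇒ h = h₀·(1−phi₀)/(1−phi)
h = 0.121 × (1 − 0.62)/(1 − 0.0981) = 0.121 × 0.4213 = 0.0510 km

51 m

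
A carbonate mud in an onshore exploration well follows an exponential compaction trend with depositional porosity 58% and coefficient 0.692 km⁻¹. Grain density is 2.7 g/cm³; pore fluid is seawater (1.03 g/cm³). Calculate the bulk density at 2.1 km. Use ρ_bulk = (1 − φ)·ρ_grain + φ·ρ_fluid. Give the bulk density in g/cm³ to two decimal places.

2.47 g/cm³

Porosity at depth: φ = 0.58·exp(−0.692×2.1) = 0.58×0.2338 = 0.1356
Bulk density: ρ_b = (1−φ)ρ_g + φ·ρ_f = 0.8644×2.7 + 0.1356×1.03
       = 2.334 + 0.140 = 2.474 g/cm³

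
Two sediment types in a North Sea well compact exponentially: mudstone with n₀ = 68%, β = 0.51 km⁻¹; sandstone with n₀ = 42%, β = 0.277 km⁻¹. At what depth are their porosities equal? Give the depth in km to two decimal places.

2.07 km

Set n₀ₐ e^(−βₐZ) = n₀ᵦ e^(−βᵦZ) ⇒ ln(n₀ₐ/n₀ᵦ) = (βₐ − βᵦ)·Z
Z = ln(0.68/0.42) / (0.51 − 0.277) = 0.4818 / 0.233 = 2.068 km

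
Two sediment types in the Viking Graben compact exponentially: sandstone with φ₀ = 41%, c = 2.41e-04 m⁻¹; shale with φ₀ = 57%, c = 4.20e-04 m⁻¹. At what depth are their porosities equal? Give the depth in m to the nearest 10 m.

1840 m

Working in km (1 km = 1000 m; c in km⁻¹ = c in m⁻¹ × 1000):
Set φ₀ₐ e^(−cₐZ) = φ₀ᵦ e^(−cᵦZ) ⇒ ln(φ₀ₐ/φ₀ᵦ) = (cₐ − cᵦ)·Z
Z = ln(0.41/0.57) / (0.241 − 0.42) = -0.3295 / -0.179 = 1.841 km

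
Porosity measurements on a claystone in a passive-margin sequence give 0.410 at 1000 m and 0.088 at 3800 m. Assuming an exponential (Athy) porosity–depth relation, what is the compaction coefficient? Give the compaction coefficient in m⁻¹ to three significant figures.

0.000550 m⁻¹

Working in km (1 km = 1000 m; c in km⁻¹ = c in m⁻¹ × 1000):
Athy: n(Z) = n₀ e^(−cZ) ⇒ n₁/n₂ = e^{c(Z₂−Z₁)} ⇒ c = ln(n₁/n₂)/(Z₂−Z₁)
c = ln(0.41/0.088) / (3.8 − 1) = ln(4.659) / 2.8 = 1.5388 / 2.8 = 0.5496 km⁻¹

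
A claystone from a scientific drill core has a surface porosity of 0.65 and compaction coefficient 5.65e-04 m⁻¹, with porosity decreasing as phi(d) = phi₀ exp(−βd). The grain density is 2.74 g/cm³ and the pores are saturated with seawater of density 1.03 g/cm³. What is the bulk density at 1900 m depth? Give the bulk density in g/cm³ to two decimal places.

Working in km (1 km = 1000 m; β in km⁻¹ = β in m⁻¹ × 1000):
Porosity at depth: phi = 0.65·exp(−0.565×1.9) = 0.65×0.3418 = 0.2222
Bulk density: ρ_b = (1−phi)ρ_g + phi·ρ_f = 0.7778×2.74 + 0.2222×1.03
       = 2.131 + 0.229 = 2.360 g/cm³

2.36 g/cm³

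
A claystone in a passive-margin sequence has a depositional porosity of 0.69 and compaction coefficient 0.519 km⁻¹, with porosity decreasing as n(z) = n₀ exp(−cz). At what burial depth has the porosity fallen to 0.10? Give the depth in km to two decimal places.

3.72 km

Invert Athy's law: z = ln(n₀/n) / c
z = ln(0.69/0.1) / 0.519 = ln(6.9) / 0.519 = 1.9315 / 0.519 = 3.722 km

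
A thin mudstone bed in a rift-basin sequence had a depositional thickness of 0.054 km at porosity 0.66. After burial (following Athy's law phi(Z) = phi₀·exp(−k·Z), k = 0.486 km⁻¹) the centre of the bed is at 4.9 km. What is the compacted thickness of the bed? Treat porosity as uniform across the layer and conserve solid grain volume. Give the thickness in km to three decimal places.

0.020 km

Porosity at 4.9 km: phi = 0.66·exp(−0.486×4.9) = 0.0610
Solid-volume conservation: h(1−phi) = h₀(1−phi₀) ⇒ h = h₀·(1−phi₀)/(1−phi)
h = 0.054 × (1 − 0.66)/(1 − 0.0610) = 0.054 × 0.3621 = 0.0196 km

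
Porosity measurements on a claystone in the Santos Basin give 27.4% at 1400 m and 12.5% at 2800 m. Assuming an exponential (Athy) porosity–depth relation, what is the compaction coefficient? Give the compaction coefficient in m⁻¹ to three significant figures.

0.000561 m⁻¹

Working in km (1 km = 1000 m; β in km⁻¹ = β in m⁻¹ × 1000):
Athy: phi(d) = phi₀ e^(−βd) ⇒ phi₁/phi₂ = e^{β(d₂−d₁)} ⇒ β = ln(phi₁/phi₂)/(d₂−d₁)
β = ln(0.274/0.125) / (2.8 − 1.4) = ln(2.192) / 1.4 = 0.7848 / 1.4 = 0.5606 km⁻¹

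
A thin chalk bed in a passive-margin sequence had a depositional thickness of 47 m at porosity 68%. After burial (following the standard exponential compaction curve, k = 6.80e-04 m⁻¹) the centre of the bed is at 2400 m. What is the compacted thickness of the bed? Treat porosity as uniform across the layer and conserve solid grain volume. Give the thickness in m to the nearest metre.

Working in km (1 km = 1000 m; k in km⁻¹ = k in m⁻¹ × 1000):
Porosity at 2.4 km: φ = 0.68·exp(−0.68×2.4) = 0.1330
Solid-volume conservation: h(1−φ) = h₀(1−φ₀) ⇒ h = h₀·(1−φ₀)/(1−φ)
h = 0.047 × (1 − 0.68)/(1 − 0.1330) = 0.047 × 0.3691 = 0.0173 km

17 m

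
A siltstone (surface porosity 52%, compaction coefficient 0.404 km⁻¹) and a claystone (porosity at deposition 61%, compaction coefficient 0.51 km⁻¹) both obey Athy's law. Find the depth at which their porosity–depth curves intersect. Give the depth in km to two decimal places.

1.51 km

Set phi₀ₐ e^(−βₐZ) = phi₀ᵦ e^(−βᵦZ) ⇒ ln(phi₀ₐ/phi₀ᵦ) = (βₐ − βᵦ)·Z
Z = ln(0.52/0.61) / (0.404 − 0.51) = -0.1596 / -0.106 = 1.506 km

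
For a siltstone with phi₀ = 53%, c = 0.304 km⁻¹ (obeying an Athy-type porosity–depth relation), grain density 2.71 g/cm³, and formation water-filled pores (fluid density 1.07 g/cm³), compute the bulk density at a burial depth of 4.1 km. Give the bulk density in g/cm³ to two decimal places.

2.46 g/cm³

Porosity at depth: phi = 0.53·exp(−0.304×4.1) = 0.53×0.2875 = 0.1524
Bulk density: ρ_b = (1−phi)ρ_g + phi·ρ_f = 0.8476×2.71 + 0.1524×1.07
       = 2.297 + 0.163 = 2.460 g/cm³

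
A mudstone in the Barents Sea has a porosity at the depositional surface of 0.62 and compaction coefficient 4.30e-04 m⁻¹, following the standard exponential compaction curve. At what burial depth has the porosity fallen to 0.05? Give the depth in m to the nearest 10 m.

5860 m

Working in km (1 km = 1000 m; k in km⁻¹ = k in m⁻¹ × 1000):
Invert Athy's law: z = ln(n₀/n) / k
z = ln(0.62/0.05) / 0.43 = ln(12.4) / 0.43 = 2.5177 / 0.43 = 5.855 km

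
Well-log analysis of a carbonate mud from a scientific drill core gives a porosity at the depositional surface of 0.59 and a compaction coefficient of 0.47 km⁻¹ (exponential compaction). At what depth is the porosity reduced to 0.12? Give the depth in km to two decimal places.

3.39 km

Invert Athy's law: z = ln(φ₀/φ) / β
z = ln(0.59/0.12) / 0.47 = ln(4.917) / 0.47 = 1.5926 / 0.47 = 3.389 km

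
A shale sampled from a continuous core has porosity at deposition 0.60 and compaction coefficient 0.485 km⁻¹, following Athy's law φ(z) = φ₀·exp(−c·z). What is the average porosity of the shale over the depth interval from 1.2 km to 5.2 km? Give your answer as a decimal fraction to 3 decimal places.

⟨φ⟩ = (1/(z₂−z₁)) ∫ φ₀ e^(−cz) dz = φ₀·(e^(−c·z₁) − e^(−c·z₂)) / (c·(z₂−z₁))
e^(−0.485×1.2) = 0.5588; e^(−0.485×5.2) = 0.0803
⟨φ⟩ = 0.6 × (0.5588 − 0.0803) / (0.485 × 4) = 0.6 × 0.2466 = 0.1480

0.148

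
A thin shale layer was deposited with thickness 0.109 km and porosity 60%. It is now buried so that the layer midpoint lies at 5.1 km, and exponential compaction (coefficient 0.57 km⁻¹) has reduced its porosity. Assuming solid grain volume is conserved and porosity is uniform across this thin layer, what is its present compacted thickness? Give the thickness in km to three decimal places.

Porosity at 5.1 km: φ = 0.6·exp(−0.57×5.1) = 0.0328
Solid-volume conservation: h(1−φ) = h₀(1−φ₀) ⇒ h = h₀·(1−φ₀)/(1−φ)
h = 0.109 × (1 − 0.6)/(1 − 0.0328) = 0.109 × 0.4136 = 0.0451 km

0.045 km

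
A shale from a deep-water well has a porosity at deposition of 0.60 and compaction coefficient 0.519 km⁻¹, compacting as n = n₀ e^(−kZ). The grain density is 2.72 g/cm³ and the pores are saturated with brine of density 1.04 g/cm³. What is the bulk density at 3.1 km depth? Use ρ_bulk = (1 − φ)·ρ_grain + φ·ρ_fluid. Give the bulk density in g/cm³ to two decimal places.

2.52 g/cm³

Porosity at depth: n = 0.6·exp(−0.519×3.1) = 0.6×0.2001 = 0.1201
Bulk density: ρ_b = (1−n)ρ_g + n·ρ_f = 0.8799×2.72 + 0.1201×1.04
       = 2.393 + 0.125 = 2.518 g/cm³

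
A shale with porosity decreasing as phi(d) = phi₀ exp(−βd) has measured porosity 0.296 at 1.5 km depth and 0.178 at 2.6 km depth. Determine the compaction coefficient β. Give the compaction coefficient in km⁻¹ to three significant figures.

Athy: phi(d) = phi₀ e^(−βd) ⇒ phi₁/phi₂ = e^{β(d₂−d₁)} ⇒ β = ln(phi₁/phi₂)/(d₂−d₁)
β = ln(0.296/0.178) / (2.6 − 1.5) = ln(1.663) / 1.1 = 0.5086 / 1.1 = 0.4623 km⁻¹

0.462 km⁻¹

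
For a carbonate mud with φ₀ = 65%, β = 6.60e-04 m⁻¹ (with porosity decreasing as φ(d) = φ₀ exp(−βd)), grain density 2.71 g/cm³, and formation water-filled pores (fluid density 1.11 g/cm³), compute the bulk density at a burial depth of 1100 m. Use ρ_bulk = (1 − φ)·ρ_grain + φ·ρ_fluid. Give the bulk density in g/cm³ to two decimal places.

2.21 g/cm³

Working in km (1 km = 1000 m; β in km⁻¹ = β in m⁻¹ × 1000):
Porosity at depth: φ = 0.65·exp(−0.66×1.1) = 0.65×0.4838 = 0.3145
Bulk density: ρ_b = (1−φ)ρ_g + φ·ρ_f = 0.6855×2.71 + 0.3145×1.11
       = 1.858 + 0.349 = 2.207 g/cm³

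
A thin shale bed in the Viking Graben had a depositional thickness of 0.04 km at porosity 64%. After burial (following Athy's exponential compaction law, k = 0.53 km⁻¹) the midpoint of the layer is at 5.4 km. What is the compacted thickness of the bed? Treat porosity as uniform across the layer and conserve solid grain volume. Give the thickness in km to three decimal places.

0.015 km

Porosity at 5.4 km: φ = 0.64·exp(−0.53×5.4) = 0.0366
Solid-volume conservation: h(1−φ) = h₀(1−φ₀) ⇒ h = h₀·(1−φ₀)/(1−φ)
h = 0.04 × (1 − 0.64)/(1 − 0.0366) = 0.04 × 0.3737 = 0.0149 km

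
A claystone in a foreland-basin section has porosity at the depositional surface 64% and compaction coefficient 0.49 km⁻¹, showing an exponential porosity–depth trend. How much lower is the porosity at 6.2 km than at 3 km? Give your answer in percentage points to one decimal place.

φ(3) = 0.64·e^(−0.49×3) = 0.1472
φ(6.2) = 0.64·e^(−0.49×6.2) = 0.0307
Δφ = 0.1472 − 0.0307 = 0.1165

11.6 percentage points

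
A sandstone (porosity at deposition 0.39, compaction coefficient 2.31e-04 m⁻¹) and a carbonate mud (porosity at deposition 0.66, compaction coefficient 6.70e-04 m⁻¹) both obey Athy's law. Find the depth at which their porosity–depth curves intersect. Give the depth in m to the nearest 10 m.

1200 m

Working in km (1 km = 1000 m; c in km⁻¹ = c in m⁻¹ × 1000):
Set φ₀ₐ e^(−cₐZ) = φ₀ᵦ e^(−cᵦZ) ⇒ ln(φ₀ₐ/φ₀ᵦ) = (cₐ − cᵦ)·Z
Z = ln(0.39/0.66) / (0.231 − 0.67) = -0.5261 / -0.439 = 1.198 km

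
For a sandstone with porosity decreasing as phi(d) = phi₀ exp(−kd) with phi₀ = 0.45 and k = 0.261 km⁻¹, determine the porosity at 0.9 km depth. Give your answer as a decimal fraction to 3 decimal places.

phi = phi₀·exp(−k·d) = 0.45 × exp(−0.261 × 0.9) = 0.45 × exp(−0.2349)
  = 0.45 × 0.7906 = 0.3558

0.356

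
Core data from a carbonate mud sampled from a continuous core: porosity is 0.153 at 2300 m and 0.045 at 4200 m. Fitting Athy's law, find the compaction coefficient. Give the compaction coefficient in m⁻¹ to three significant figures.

Working in km (1 km = 1000 m; k in km⁻¹ = k in m⁻¹ × 1000):
Athy: n(Z) = n₀ e^(−kZ) ⇒ n₁/n₂ = e^{k(Z₂−Z₁)} ⇒ k = ln(n₁/n₂)/(Z₂−Z₁)
k = ln(0.153/0.045) / (4.2 − 2.3) = ln(3.4) / 1.9 = 1.2238 / 1.9 = 0.6441 km⁻¹

0.000644 m⁻¹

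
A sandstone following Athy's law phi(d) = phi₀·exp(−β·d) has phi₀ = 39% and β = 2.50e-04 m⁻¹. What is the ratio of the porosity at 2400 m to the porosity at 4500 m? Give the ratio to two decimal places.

1.69

Working in km (1 km = 1000 m; β in km⁻¹ = β in m⁻¹ × 1000):
phi(d₁)/phi(d₂) = e^(−β·d₁)/e^(−β·d₂) = e^{β(d₂−d₁)}
= exp(0.25 × 2.1) = exp(0.525) = 1.6905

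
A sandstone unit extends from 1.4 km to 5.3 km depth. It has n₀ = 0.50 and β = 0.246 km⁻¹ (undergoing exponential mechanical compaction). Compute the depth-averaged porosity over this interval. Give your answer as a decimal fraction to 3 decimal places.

0.228

⟨n⟩ = (1/(d₂−d₁)) ∫ n₀ e^(−βd) dd = n₀·(e^(−β·d₁) − e^(−β·d₂)) / (β·(d₂−d₁))
e^(−0.246×1.4) = 0.7086; e^(−0.246×5.3) = 0.2715
⟨n⟩ = 0.5 × (0.7086 − 0.2715) / (0.246 × 3.9) = 0.5 × 0.4556 = 0.2278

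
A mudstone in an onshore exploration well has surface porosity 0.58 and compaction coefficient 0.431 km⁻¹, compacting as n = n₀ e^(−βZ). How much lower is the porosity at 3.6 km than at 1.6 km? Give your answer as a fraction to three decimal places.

n(1.6) = 0.58·e^(−0.431×1.6) = 0.2910
n(3.6) = 0.58·e^(−0.431×3.6) = 0.1229
Δn = 0.2910 − 0.1229 = 0.1681

0.168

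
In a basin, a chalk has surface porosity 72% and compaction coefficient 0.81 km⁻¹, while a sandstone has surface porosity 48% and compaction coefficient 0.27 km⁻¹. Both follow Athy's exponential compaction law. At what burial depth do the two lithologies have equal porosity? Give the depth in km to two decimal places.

0.75 km

Set n₀ₐ e^(−cₐz) = n₀ᵦ e^(−cᵦz) ⇒ ln(n₀ₐ/n₀ᵦ) = (cₐ − cᵦ)·z
z = ln(0.72/0.48) / (0.81 − 0.27) = 0.4055 / 0.54 = 0.751 km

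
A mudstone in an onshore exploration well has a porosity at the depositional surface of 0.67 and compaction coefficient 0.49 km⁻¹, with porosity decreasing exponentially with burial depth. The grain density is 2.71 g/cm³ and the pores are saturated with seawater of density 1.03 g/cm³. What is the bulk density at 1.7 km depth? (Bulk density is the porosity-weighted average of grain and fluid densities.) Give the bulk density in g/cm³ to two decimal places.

2.22 g/cm³

Porosity at depth: n = 0.67·exp(−0.49×1.7) = 0.67×0.4347 = 0.2913
Bulk density: ρ_b = (1−n)ρ_g + n·ρ_f = 0.7087×2.71 + 0.2913×1.03
       = 1.921 + 0.300 = 2.221 g/cm³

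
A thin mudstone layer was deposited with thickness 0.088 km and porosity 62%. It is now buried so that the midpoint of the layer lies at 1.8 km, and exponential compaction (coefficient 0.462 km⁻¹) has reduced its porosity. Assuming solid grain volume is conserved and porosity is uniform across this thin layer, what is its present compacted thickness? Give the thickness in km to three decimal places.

0.046 km

Porosity at 1.8 km: phi = 0.62·exp(−0.462×1.8) = 0.2699
Solid-volume conservation: h(1−phi) = h₀(1−phi₀) ⇒ h = h₀·(1−phi₀)/(1−phi)
h = 0.088 × (1 − 0.62)/(1 − 0.2699) = 0.088 × 0.5205 = 0.0458 km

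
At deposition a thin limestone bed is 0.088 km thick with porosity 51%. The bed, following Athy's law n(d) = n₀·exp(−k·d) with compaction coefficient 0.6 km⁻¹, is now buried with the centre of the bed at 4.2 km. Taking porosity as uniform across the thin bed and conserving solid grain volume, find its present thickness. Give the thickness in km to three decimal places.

Porosity at 4.2 km: n = 0.51·exp(−0.6×4.2) = 0.0410
Solid-volume conservation: h(1−n) = h₀(1−n₀) ⇒ h = h₀·(1−n₀)/(1−n)
h = 0.088 × (1 − 0.51)/(1 − 0.0410) = 0.088 × 0.5110 = 0.0450 km

0.045 km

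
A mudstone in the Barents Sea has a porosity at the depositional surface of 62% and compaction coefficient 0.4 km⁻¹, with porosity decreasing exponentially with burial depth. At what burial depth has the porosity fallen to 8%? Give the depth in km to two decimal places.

5.12 km

Invert Athy's law: d = ln(phi₀/phi) / β
d = ln(0.62/0.08) / 0.4 = ln(7.75) / 0.4 = 2.0477 / 0.4 = 5.119 km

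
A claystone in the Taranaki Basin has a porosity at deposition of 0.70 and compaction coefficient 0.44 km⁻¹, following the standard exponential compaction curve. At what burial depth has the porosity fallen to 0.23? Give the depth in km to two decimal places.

Invert Athy's law: z = ln(phi₀/phi) / k
z = ln(0.7/0.23) / 0.44 = ln(3.043) / 0.44 = 1.1130 / 0.44 = 2.530 km

2.53 km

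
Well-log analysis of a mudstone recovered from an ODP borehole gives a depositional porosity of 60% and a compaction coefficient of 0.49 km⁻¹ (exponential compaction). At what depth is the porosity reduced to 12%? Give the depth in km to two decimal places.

Invert Athy's law: Z = ln(n₀/n) / c
Z = ln(0.6/0.12) / 0.49 = ln(5) / 0.49 = 1.6094 / 0.49 = 3.285 km

3.28 km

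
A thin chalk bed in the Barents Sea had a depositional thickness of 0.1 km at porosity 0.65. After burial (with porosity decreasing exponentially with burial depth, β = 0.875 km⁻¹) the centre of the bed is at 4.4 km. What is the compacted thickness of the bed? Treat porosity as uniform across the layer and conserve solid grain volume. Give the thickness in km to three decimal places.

0.035 km

Porosity at 4.4 km: φ = 0.65·exp(−0.875×4.4) = 0.0138
Solid-volume conservation: h(1−φ) = h₀(1−φ₀) ⇒ h = h₀·(1−φ₀)/(1−φ)
h = 0.1 × (1 − 0.65)/(1 − 0.0138) = 0.1 × 0.3549 = 0.0355 km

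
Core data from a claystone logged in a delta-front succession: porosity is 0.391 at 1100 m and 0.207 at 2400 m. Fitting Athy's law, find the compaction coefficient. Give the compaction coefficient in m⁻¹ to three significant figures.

Working in km (1 km = 1000 m; c in km⁻¹ = c in m⁻¹ × 1000):
Athy: n(z) = n₀ e^(−cz) ⇒ n₁/n₂ = e^{c(z₂−z₁)} ⇒ c = ln(n₁/n₂)/(z₂−z₁)
c = ln(0.391/0.207) / (2.4 − 1.1) = ln(1.889) / 1.3 = 0.6360 / 1.3 = 0.4892 km⁻¹

0.000489 m⁻¹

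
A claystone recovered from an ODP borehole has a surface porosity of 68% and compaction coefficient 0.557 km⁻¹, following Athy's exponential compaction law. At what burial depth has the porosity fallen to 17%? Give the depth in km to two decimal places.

2.49 km

Invert Athy's law: Z = ln(φ₀/φ) / k
Z = ln(0.68/0.17) / 0.557 = ln(4) / 0.557 = 1.3863 / 0.557 = 2.489 km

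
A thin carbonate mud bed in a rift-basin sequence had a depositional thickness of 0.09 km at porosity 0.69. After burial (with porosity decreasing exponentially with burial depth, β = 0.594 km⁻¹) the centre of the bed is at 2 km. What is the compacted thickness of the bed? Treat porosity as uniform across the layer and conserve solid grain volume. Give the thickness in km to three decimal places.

0.035 km

Porosity at 2 km: φ = 0.69·exp(−0.594×2) = 0.2103
Solid-volume conservation: h(1−φ) = h₀(1−φ₀) ⇒ h = h₀·(1−φ₀)/(1−φ)
h = 0.09 × (1 − 0.69)/(1 − 0.2103) = 0.09 × 0.3926 = 0.0353 km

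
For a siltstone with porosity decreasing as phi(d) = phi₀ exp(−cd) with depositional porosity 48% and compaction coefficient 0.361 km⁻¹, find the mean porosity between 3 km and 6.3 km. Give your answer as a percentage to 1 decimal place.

⟨phi⟩ = (1/(d₂−d₁)) ∫ phi₀ e^(−cd) dd = phi₀·(e^(−c·d₁) − e^(−c·d₂)) / (c·(d₂−d₁))
e^(−0.361×3) = 0.3386; e^(−0.361×6.3) = 0.1029
⟨phi⟩ = 0.48 × (0.3386 − 0.1029) / (0.361 × 3.3) = 0.48 × 0.1979 = 0.0950

9.5%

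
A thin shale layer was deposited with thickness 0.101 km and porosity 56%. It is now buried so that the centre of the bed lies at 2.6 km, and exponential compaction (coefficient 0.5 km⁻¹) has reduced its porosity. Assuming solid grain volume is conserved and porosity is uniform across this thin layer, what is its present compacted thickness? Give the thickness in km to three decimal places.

0.052 km

Porosity at 2.6 km: phi = 0.56·exp(−0.5×2.6) = 0.1526
Solid-volume conservation: h(1−phi) = h₀(1−phi₀) ⇒ h = h₀·(1−phi₀)/(1−phi)
h = 0.101 × (1 − 0.56)/(1 − 0.1526) = 0.101 × 0.5192 = 0.0524 km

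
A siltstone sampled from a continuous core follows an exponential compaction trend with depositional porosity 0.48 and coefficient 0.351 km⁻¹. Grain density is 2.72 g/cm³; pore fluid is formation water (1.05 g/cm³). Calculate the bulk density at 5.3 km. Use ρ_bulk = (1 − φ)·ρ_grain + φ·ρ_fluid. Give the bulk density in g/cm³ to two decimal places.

Porosity at depth: φ = 0.48·exp(−0.351×5.3) = 0.48×0.1556 = 0.0747
Bulk density: ρ_b = (1−φ)ρ_g + φ·ρ_f = 0.9253×2.72 + 0.0747×1.05
       = 2.517 + 0.078 = 2.595 g/cm³

2.60 g/cm³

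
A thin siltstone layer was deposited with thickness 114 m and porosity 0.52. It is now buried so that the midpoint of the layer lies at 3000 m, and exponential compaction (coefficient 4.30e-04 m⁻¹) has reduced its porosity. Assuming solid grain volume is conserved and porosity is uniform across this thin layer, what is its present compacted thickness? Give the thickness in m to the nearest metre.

Working in km (1 km = 1000 m; β in km⁻¹ = β in m⁻¹ × 1000):
Porosity at 3 km: n = 0.52·exp(−0.43×3) = 0.1431
Solid-volume conservation: h(1−n) = h₀(1−n₀) ⇒ h = h₀·(1−n₀)/(1−n)
h = 0.114 × (1 − 0.52)/(1 − 0.1431) = 0.114 × 0.5602 = 0.0639 km

64 m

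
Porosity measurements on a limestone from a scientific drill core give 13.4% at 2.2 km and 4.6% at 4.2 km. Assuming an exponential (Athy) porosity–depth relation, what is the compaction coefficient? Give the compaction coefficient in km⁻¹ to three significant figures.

0.535 km⁻¹

Athy: phi(d) = phi₀ e^(−cd) ⇒ phi₁/phi₂ = e^{c(d₂−d₁)} ⇒ c = ln(phi₁/phi₂)/(d₂−d₁)
c = ln(0.134/0.046) / (4.2 − 2.2) = ln(2.913) / 2 = 1.0692 / 2 = 0.5346 km⁻¹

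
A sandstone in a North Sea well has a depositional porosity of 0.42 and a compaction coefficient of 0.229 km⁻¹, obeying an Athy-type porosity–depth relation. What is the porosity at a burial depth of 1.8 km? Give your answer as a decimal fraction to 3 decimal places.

0.278

φ = φ₀·exp(−k·Z) = 0.42 × exp(−0.229 × 1.8) = 0.42 × exp(−0.4122)
  = 0.42 × 0.6622 = 0.2781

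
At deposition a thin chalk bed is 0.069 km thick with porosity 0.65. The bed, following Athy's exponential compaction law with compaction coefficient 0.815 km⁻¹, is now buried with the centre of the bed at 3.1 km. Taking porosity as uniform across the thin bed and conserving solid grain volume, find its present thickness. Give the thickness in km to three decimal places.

0.025 km

Porosity at 3.1 km: n = 0.65·exp(−0.815×3.1) = 0.0520
Solid-volume conservation: h(1−n) = h₀(1−n₀) ⇒ h = h₀·(1−n₀)/(1−n)
h = 0.069 × (1 − 0.65)/(1 − 0.0520) = 0.069 × 0.3692 = 0.0255 km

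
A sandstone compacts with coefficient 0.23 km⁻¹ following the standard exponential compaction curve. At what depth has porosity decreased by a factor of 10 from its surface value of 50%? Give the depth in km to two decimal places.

phi/phi₀ = 1/10 ⇒ exp(−k·z) = 1/10 ⇒ z = ln(10) / k
z = 2.3026 / 0.23 = 10.011 km

10.01 km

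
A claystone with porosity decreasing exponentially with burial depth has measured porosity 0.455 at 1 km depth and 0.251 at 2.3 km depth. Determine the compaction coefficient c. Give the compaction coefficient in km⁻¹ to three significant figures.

Athy: phi(Z) = phi₀ e^(−cZ) ⇒ phi₁/phi₂ = e^{c(Z₂−Z₁)} ⇒ c = ln(phi₁/phi₂)/(Z₂−Z₁)
c = ln(0.455/0.251) / (2.3 − 1) = ln(1.813) / 1.3 = 0.5948 / 1.3 = 0.4576 km⁻¹

0.458 km⁻¹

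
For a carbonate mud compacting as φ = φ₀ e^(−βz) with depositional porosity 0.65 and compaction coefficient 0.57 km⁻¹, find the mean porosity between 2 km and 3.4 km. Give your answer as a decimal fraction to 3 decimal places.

0.143

⟨φ⟩ = (1/(z₂−z₁)) ∫ φ₀ e^(−βz) dz = φ₀·(e^(−β·z₁) − e^(−β·z₂)) / (β·(z₂−z₁))
e^(−0.57×2) = 0.3198; e^(−0.57×3.4) = 0.1440
⟨φ⟩ = 0.65 × (0.3198 − 0.1440) / (0.57 × 1.4) = 0.65 × 0.2203 = 0.1432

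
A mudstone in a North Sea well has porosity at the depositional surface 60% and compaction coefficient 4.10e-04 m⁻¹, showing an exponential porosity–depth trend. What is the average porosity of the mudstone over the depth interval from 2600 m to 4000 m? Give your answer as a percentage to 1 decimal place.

Working in km (1 km = 1000 m; k in km⁻¹ = k in m⁻¹ × 1000):
⟨φ⟩ = (1/(d₂−d₁)) ∫ φ₀ e^(−kd) dd = φ₀·(e^(−k·d₁) − e^(−k·d₂)) / (k·(d₂−d₁))
e^(−0.41×2.6) = 0.3444; e^(−0.41×4) = 0.1940
⟨φ⟩ = 0.6 × (0.3444 − 0.1940) / (0.41 × 1.4) = 0.6 × 0.2620 = 0.1572

15.7%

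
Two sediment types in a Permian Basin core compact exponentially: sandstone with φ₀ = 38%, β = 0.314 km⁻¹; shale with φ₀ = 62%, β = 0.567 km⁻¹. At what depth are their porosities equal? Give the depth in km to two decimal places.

Set φ₀ₐ e^(−βₐd) = φ₀ᵦ e^(−βᵦd) ⇒ ln(φ₀ₐ/φ₀ᵦ) = (βₐ − βᵦ)·d
d = ln(0.38/0.62) / (0.314 − 0.567) = -0.4895 / -0.253 = 1.935 km

1.93 km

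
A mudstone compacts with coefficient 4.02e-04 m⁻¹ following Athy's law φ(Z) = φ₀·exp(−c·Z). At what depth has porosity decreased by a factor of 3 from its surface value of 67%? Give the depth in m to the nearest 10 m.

Working in km (1 km = 1000 m; c in km⁻¹ = c in m⁻¹ × 1000):
φ/φ₀ = 1/3 ⇒ exp(−c·Z) = 1/3 ⇒ Z = ln(3) / c
Z = 1.0986 / 0.402 = 2.733 km

2730 m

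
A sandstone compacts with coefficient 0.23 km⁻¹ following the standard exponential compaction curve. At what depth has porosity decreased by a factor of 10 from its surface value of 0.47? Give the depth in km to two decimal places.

10.01 km

n/n₀ = 1/10 ⇒ exp(−k·z) = 1/10 ⇒ z = ln(10) / k
z = 2.3026 / 0.23 = 10.011 km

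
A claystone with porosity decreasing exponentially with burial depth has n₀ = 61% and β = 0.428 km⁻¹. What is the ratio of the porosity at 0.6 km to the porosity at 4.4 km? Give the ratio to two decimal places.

5.09

n(d₁)/n(d₂) = e^(−β·d₁)/e^(−β·d₂) = e^{β(d₂−d₁)}
= exp(0.428 × 3.8) = exp(1.626) = 5.0855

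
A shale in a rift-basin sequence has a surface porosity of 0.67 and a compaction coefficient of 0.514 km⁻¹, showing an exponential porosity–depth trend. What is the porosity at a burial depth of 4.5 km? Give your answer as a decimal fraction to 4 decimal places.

0.0663

φ = φ₀·exp(−k·z) = 0.67 × exp(−0.514 × 4.5) = 0.67 × exp(−2.313)
  = 0.67 × 0.0990 = 0.0663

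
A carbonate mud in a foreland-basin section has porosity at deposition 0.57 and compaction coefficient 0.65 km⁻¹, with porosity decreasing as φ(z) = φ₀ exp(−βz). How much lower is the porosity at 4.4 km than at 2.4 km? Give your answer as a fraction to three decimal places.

0.087

φ(2.4) = 0.57·e^(−0.65×2.4) = 0.1198
φ(4.4) = 0.57·e^(−0.65×4.4) = 0.0326
Δφ = 0.1198 − 0.0326 = 0.0871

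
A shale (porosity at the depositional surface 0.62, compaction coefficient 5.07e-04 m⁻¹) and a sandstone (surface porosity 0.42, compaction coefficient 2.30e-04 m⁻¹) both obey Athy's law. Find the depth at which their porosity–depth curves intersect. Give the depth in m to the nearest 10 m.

Working in km (1 km = 1000 m; k in km⁻¹ = k in m⁻¹ × 1000):
Set φ₀ₐ e^(−kₐd) = φ₀ᵦ e^(−kᵦd) ⇒ ln(φ₀ₐ/φ₀ᵦ) = (kₐ − kᵦ)·d
d = ln(0.62/0.42) / (0.507 − 0.23) = 0.3895 / 0.277 = 1.406 km

1410 m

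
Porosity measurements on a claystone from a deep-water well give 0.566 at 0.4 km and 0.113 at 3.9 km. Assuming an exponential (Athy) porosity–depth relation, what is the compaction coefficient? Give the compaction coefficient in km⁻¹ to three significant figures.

0.460 km⁻¹

Athy: phi(Z) = phi₀ e^(−βZ) ⇒ phi₁/phi₂ = e^{β(Z₂−Z₁)} ⇒ β = ln(phi₁/phi₂)/(Z₂−Z₁)
β = ln(0.566/0.113) / (3.9 − 0.4) = ln(5.009) / 3.5 = 1.6112 / 3.5 = 0.4603 km⁻¹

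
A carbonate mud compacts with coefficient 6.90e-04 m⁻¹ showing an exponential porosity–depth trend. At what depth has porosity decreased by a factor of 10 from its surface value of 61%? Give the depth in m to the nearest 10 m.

Working in km (1 km = 1000 m; β in km⁻¹ = β in m⁻¹ × 1000):
φ/φ₀ = 1/10 ⇒ exp(−β·Z) = 1/10 ⇒ Z = ln(10) / β
Z = 2.3026 / 0.69 = 3.337 km

3340 m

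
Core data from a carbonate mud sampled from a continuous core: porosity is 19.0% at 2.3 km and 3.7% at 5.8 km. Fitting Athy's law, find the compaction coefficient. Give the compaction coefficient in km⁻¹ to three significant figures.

0.467 km⁻¹

Athy: φ(d) = φ₀ e^(−cd) ⇒ φ₁/φ₂ = e^{c(d₂−d₁)} ⇒ c = ln(φ₁/φ₂)/(d₂−d₁)
c = ln(0.19/0.037) / (5.8 − 2.3) = ln(5.135) / 3.5 = 1.6361 / 3.5 = 0.4675 km⁻¹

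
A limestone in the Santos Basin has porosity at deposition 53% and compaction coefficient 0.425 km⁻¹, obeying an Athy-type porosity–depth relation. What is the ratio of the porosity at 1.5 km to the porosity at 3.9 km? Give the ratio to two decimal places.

n(d₁)/n(d₂) = e^(−β·d₁)/e^(−β·d₂) = e^{β(d₂−d₁)}
= exp(0.425 × 2.4) = exp(1.02) = 2.7732

2.77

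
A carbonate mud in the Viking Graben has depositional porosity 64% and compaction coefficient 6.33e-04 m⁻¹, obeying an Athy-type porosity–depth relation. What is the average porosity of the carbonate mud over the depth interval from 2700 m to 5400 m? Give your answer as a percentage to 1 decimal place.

Working in km (1 km = 1000 m; β in km⁻¹ = β in m⁻¹ × 1000):
⟨n⟩ = (1/(d₂−d₁)) ∫ n₀ e^(−βd) dd = n₀·(e^(−β·d₁) − e^(−β·d₂)) / (β·(d₂−d₁))
e^(−0.633×2.7) = 0.1810; e^(−0.633×5.4) = 0.0328
⟨n⟩ = 0.64 × (0.1810 − 0.0328) / (0.633 × 2.7) = 0.64 × 0.0867 = 0.0555

5.6%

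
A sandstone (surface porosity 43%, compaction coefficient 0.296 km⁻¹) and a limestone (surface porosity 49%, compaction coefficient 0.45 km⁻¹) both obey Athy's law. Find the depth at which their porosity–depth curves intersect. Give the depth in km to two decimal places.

Set n₀ₐ e^(−βₐd) = n₀ᵦ e^(−βᵦd) ⇒ ln(n₀ₐ/n₀ᵦ) = (βₐ − βᵦ)·d
d = ln(0.43/0.49) / (0.296 − 0.45) = -0.1306 / -0.154 = 0.848 km

0.85 km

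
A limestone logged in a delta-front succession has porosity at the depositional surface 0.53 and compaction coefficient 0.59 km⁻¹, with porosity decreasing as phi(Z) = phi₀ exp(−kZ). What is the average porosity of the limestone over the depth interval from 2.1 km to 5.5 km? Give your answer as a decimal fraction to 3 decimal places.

0.066

⟨phi⟩ = (1/(Z₂−Z₁)) ∫ phi₀ e^(−kZ) dZ = phi₀·(e^(−k·Z₁) − e^(−k·Z₂)) / (k·(Z₂−Z₁))
e^(−0.59×2.1) = 0.2897; e^(−0.59×5.5) = 0.0390
⟨phi⟩ = 0.53 × (0.2897 − 0.0390) / (0.59 × 3.4) = 0.53 × 0.1250 = 0.0662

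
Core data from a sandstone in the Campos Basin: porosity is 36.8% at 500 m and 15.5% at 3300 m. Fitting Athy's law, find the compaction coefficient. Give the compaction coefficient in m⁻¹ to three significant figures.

Working in km (1 km = 1000 m; k in km⁻¹ = k in m⁻¹ × 1000):
Athy: phi(z) = phi₀ e^(−kz) ⇒ phi₁/phi₂ = e^{k(z₂−z₁)} ⇒ k = ln(phi₁/phi₂)/(z₂−z₁)
k = ln(0.368/0.155) / (3.3 − 0.5) = ln(2.374) / 2.8 = 0.8647 / 2.8 = 0.3088 km⁻¹

0.000309 m⁻¹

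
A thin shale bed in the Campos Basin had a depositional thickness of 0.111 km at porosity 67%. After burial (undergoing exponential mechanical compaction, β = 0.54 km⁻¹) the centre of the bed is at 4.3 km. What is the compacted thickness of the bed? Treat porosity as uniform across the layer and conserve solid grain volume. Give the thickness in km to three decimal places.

Porosity at 4.3 km: phi = 0.67·exp(−0.54×4.3) = 0.0657
Solid-volume conservation: h(1−phi) = h₀(1−phi₀) ⇒ h = h₀·(1−phi₀)/(1−phi)
h = 0.111 × (1 − 0.67)/(1 − 0.0657) = 0.111 × 0.3532 = 0.0392 km

0.039 km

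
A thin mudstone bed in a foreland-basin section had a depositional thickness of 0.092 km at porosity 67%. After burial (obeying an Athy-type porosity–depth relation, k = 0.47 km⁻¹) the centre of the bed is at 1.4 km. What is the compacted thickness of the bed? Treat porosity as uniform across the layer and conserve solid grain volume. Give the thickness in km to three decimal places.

Porosity at 1.4 km: φ = 0.67·exp(−0.47×1.4) = 0.3470
Solid-volume conservation: h(1−φ) = h₀(1−φ₀) ⇒ h = h₀·(1−φ₀)/(1−φ)
h = 0.092 × (1 − 0.67)/(1 − 0.3470) = 0.092 × 0.5053 = 0.0465 km

0.046 km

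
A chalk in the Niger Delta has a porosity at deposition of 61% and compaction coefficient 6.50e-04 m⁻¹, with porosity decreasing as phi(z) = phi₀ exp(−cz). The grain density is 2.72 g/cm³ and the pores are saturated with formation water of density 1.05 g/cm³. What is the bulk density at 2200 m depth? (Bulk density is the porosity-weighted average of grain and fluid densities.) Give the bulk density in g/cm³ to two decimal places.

Working in km (1 km = 1000 m; c in km⁻¹ = c in m⁻¹ × 1000):
Porosity at depth: phi = 0.61·exp(−0.65×2.2) = 0.61×0.2393 = 0.1460
Bulk density: ρ_b = (1−phi)ρ_g + phi·ρ_f = 0.8540×2.72 + 0.1460×1.05
       = 2.323 + 0.153 = 2.476 g/cm³

2.48 g/cm³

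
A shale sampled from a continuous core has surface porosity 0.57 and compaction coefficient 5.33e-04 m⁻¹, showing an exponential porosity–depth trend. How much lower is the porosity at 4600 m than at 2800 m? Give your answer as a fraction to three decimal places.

Working in km (1 km = 1000 m; k in km⁻¹ = k in m⁻¹ × 1000):
φ(2.8) = 0.57·e^(−0.533×2.8) = 0.1282
φ(4.6) = 0.57·e^(−0.533×4.6) = 0.0491
Δφ = 0.1282 − 0.0491 = 0.0791

0.079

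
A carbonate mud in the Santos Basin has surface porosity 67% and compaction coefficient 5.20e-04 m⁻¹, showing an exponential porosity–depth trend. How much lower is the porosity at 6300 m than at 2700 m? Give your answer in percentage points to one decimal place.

13.9 percentage points

Working in km (1 km = 1000 m; k in km⁻¹ = k in m⁻¹ × 1000):
phi(2.7) = 0.67·e^(−0.52×2.7) = 0.1646
phi(6.3) = 0.67·e^(−0.52×6.3) = 0.0253
Δphi = 0.1646 − 0.0253 = 0.1392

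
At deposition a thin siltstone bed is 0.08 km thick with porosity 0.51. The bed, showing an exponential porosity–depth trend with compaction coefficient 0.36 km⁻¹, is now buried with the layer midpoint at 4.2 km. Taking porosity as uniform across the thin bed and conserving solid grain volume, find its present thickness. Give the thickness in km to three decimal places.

0.044 km

Porosity at 4.2 km: phi = 0.51·exp(−0.36×4.2) = 0.1124
Solid-volume conservation: h(1−phi) = h₀(1−phi₀) ⇒ h = h₀·(1−phi₀)/(1−phi)
h = 0.08 × (1 − 0.51)/(1 − 0.1124) = 0.08 × 0.5521 = 0.0442 km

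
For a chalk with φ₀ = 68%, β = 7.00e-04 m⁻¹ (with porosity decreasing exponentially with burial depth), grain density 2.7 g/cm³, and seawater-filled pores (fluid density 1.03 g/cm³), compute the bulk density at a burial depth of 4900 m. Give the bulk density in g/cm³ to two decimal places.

2.66 g/cm³

Working in km (1 km = 1000 m; β in km⁻¹ = β in m⁻¹ × 1000):
Porosity at depth: φ = 0.68·exp(−0.7×4.9) = 0.68×0.0324 = 0.0220
Bulk density: ρ_b = (1−φ)ρ_g + φ·ρ_f = 0.9780×2.7 + 0.0220×1.03
       = 2.641 + 0.023 = 2.663 g/cm³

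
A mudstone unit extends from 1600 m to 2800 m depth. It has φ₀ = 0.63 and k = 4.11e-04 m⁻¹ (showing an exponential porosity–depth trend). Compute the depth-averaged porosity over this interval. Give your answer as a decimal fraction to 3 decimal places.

Working in km (1 km = 1000 m; k in km⁻¹ = k in m⁻¹ × 1000):
⟨φ⟩ = (1/(Z₂−Z₁)) ∫ φ₀ e^(−kZ) dZ = φ₀·(e^(−k·Z₁) − e^(−k·Z₂)) / (k·(Z₂−Z₁))
e^(−0.411×1.6) = 0.5181; e^(−0.411×2.8) = 0.3164
⟨φ⟩ = 0.63 × (0.5181 − 0.3164) / (0.411 × 1.2) = 0.63 × 0.4090 = 0.2577

0.258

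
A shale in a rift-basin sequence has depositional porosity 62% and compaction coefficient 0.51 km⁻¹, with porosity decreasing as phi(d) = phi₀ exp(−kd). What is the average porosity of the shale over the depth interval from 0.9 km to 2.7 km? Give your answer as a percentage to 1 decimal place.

25.6%

⟨phi⟩ = (1/(d₂−d₁)) ∫ phi₀ e^(−kd) dd = phi₀·(e^(−k·d₁) − e^(−k·d₂)) / (k·(d₂−d₁))
e^(−0.51×0.9) = 0.6319; e^(−0.51×2.7) = 0.2523
⟨phi⟩ = 0.62 × (0.6319 − 0.2523) / (0.51 × 1.8) = 0.62 × 0.4135 = 0.2564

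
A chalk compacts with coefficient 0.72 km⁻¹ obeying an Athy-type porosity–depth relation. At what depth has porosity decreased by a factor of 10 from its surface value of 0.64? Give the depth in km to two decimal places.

3.20 km

phi/phi₀ = 1/10 ⇒ exp(−β·d) = 1/10 ⇒ d = ln(10) / β
d = 2.3026 / 0.72 = 3.198 km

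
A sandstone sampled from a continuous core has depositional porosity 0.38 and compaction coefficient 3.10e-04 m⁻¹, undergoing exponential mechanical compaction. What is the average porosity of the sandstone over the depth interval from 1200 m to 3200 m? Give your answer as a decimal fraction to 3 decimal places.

Working in km (1 km = 1000 m; c in km⁻¹ = c in m⁻¹ × 1000):
⟨phi⟩ = (1/(Z₂−Z₁)) ∫ phi₀ e^(−cZ) dZ = phi₀·(e^(−c·Z₁) − e^(−c·Z₂)) / (c·(Z₂−Z₁))
e^(−0.31×1.2) = 0.6894; e^(−0.31×3.2) = 0.3708
⟨phi⟩ = 0.38 × (0.6894 − 0.3708) / (0.31 × 2) = 0.38 × 0.5137 = 0.1952

0.195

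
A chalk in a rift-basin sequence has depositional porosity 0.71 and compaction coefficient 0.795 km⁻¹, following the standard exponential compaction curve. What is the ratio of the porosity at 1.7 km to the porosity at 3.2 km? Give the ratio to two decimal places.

3.30

φ(Z₁)/φ(Z₂) = e^(−β·Z₁)/e^(−β·Z₂) = e^{β(Z₂−Z₁)}
= exp(0.795 × 1.5) = exp(1.193) = 3.2953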